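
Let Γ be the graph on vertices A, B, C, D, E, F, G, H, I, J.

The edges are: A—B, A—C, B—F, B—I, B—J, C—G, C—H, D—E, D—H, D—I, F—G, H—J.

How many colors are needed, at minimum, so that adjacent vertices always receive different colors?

3

The cycle J-H-D-I-B-J has odd length 5, so it cannot be 2-colored; at least 3 colors are needed.
3 colors suffice: color red → {B, C, D}; color blue → {A, E, G, H, I}; color green → {F, J}. Each edge has distinct colors on its endpoints.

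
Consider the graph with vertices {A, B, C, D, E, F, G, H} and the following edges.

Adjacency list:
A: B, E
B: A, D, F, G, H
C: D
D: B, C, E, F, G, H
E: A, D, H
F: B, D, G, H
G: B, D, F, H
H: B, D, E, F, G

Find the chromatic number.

5

B, D, F, G, H are mutually adjacent (a clique of size 5), so at least 5 colors are needed.
One proper 5-coloring: A=1, B=2, C=2, D=1, E=2, F=5, G=4, H=3. Each edge has distinct colors on its endpoints.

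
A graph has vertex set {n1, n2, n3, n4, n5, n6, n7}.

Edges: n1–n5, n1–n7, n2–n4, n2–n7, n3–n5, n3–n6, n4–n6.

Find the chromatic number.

The cycle n3-n6-n4-n2-n7-n1-n5-n3 has odd length 7, so it cannot be 2-colored; at least 3 colors are needed.
One proper 3-coloring: n1=1, n2=1, n3=1, n4=3, n5=2, n6=2, n7=2. Every edge joins two different colors.

3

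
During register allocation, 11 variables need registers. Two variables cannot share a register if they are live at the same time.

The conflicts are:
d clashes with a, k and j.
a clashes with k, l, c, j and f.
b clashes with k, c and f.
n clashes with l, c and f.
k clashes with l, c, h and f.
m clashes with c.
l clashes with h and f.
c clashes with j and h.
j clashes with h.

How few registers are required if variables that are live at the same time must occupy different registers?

a, k, l, f pairwise conflict, so at least 4 registers are needed.
4 registers suffice: d=2, a=3, b=3, n=1, k=1, m=1, l=4, c=2, j=1, h=3, f=2. No two conflicting variables share a register.

4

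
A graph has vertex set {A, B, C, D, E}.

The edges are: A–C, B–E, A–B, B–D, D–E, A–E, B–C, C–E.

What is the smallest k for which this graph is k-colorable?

4

A, B, C, E are mutually adjacent (a clique of size 4), so at least 4 colors are needed.
One proper 4-coloring: A=4, B=2, C=3, D=3, E=1. Every edge joins two different colors.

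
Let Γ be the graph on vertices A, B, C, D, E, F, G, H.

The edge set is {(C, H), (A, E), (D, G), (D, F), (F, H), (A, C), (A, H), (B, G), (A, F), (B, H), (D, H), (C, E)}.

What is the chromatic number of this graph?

A, C, E are mutually adjacent, so at least 3 colors are needed.
3 colors suffice: color 1 → {E, G, H}; color 2 → {A, B, D}; color 3 → {C, F}. No two adjacent vertices share a color.

3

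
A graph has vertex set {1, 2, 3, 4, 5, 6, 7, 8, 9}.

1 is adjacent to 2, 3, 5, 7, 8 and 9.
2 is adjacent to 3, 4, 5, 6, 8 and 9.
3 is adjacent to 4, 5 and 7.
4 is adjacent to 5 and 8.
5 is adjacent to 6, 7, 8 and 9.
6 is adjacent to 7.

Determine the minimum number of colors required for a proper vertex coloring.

4

1, 2, 3, 5 are pairwise adjacent (a clique of size 4), so at least 4 colors are needed.
One proper 4-coloring: 1=c, 2=b, 3=d, 4=c, 5=a, 6=c, 7=b, 8=d, 9=d. Each edge has distinct colors on its endpoints.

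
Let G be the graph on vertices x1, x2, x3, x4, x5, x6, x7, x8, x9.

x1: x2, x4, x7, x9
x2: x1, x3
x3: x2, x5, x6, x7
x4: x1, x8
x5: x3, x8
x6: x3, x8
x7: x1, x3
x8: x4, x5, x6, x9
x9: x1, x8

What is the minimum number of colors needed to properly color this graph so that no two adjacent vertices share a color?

2

x1 and x9 are adjacent, so at least 2 colors are needed.
One proper 2-coloring: x1=1, x2=2, x3=1, x4=2, x5=2, x6=2, x7=2, x8=1, x9=2. No two adjacent vertices share a color.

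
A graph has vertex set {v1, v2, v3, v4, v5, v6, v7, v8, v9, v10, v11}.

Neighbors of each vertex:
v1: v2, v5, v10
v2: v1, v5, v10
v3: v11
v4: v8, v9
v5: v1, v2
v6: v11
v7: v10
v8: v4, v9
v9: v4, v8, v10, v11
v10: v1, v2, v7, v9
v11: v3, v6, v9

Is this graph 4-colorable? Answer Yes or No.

The chromatic number is 3. v4, v8, v9 are mutually adjacent, so at least 3 colors are needed.
3 colors suffice: color 1 → {v1, v3, v6, v7, v9}; color 2 → {v4, v5, v10, v11}; color 3 → {v2, v8}.
Since 4 ≥ 3, a proper 4-coloring certainly exists.

Yes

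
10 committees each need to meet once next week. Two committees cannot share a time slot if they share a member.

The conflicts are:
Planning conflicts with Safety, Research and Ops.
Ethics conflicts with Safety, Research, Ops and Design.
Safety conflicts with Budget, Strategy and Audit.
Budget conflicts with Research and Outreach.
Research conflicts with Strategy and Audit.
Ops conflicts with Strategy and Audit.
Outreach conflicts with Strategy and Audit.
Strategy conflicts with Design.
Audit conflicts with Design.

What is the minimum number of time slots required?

Ethics and Safety conflict, so at least 2 time slots are needed.
2 time slots suffice: time slot 1 → {Safety, Research, Ops, Outreach, Design}; time slot 2 → {Planning, Ethics, Budget, Strategy, Audit}. Every pair that conflicts lands in different time slots.

2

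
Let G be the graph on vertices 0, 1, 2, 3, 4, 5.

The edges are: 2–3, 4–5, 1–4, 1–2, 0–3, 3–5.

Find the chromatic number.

The cycle 4-5-3-2-1-4 has odd length 5, so it cannot be 2-colored; at least 3 colors are needed.
3 colors suffice: color a → {1, 3}; color b → {0, 2, 5}; color c → {4}. Every edge joins two different colors.

3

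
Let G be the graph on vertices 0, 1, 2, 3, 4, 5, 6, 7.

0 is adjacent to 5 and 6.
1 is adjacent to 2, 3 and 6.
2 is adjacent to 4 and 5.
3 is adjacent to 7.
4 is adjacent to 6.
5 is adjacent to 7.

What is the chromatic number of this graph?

The cycle 6-4-2-5-0-6 has odd length 5, so it cannot be 2-colored; at least 3 colors are needed.
3 colors suffice: color red → {2, 3, 6}; color blue → {1, 4, 5}; color green → {0, 7}. Each edge has distinct colors on its endpoints.

3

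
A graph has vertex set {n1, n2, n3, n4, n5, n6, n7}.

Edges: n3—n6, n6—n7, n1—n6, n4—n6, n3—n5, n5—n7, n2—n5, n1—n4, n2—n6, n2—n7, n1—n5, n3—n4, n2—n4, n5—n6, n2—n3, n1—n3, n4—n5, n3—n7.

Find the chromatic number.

5

n2, n3, n5, n6, n7 are mutually adjacent (a clique of size 5), so at least 5 colors are needed.
5 colors suffice: color 1 → {n5}; color 2 → {n3}; color 3 → {n6}; color 4 → {n4, n7}; color 5 → {n1, n2}. Every edge joins two different colors.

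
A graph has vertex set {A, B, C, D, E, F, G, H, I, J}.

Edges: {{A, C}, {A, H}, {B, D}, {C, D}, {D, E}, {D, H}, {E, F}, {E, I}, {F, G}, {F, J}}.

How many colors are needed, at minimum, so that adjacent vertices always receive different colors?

2

F and G are adjacent, so at least 2 colors are needed.
2 colors suffice: color 1 → {A, D, F, I}; color 2 → {B, C, E, G, H, J}. No two adjacent vertices share a color.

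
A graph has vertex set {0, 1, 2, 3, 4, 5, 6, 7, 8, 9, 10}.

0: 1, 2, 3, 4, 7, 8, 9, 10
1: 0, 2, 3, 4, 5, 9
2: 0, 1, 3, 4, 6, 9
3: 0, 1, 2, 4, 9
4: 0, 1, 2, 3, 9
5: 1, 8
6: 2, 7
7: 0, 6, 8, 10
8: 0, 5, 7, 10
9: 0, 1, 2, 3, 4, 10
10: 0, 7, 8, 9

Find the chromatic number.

6

0, 1, 2, 3, 4, 9 form a clique, so at least 6 colors are needed.
One proper 6-coloring: 0=a, 1=c, 2=b, 3=e, 4=f, 5=a, 6=a, 7=d, 8=b, 9=d, 10=c. No two adjacent vertices share a color.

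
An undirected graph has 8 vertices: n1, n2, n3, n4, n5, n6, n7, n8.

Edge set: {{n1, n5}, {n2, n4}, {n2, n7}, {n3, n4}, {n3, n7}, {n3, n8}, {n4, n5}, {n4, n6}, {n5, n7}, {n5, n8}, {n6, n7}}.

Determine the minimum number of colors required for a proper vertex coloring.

2

n5 and n8 are adjacent, so at least 2 colors are needed.
2 colors suffice: color R → {n2, n3, n5, n6}; color B → {n1, n4, n7, n8}. Every edge joins two different colors.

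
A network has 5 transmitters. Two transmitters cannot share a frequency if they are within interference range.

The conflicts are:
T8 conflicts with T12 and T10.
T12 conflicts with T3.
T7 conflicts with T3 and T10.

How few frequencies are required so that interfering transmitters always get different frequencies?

3

The cycle T3-T7-T10-T8-T12-T3 has odd length 5, so it cannot be 2-colored; at least 3 frequencies are needed.
3 frequencies suffice: frequency 1 → {T3, T10}; frequency 2 → {T8, T7}; frequency 3 → {T12}. Each listed conflict is separated.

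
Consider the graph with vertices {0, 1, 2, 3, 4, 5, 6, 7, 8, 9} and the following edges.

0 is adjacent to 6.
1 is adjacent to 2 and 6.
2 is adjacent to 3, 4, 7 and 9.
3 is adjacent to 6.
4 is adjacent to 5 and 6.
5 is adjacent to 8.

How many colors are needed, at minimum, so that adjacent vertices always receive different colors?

1 and 2 are adjacent, so at least 2 colors are needed.
2 colors suffice: color a → {2, 5, 6}; color b → {0, 1, 3, 4, 7, 8, 9}. Each edge has distinct colors on its endpoints.

2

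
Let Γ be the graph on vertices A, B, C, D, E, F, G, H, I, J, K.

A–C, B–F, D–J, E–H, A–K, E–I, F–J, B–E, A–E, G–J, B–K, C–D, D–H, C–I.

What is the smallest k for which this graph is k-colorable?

3

The cycle H-D-C-I-E-H has odd length 5, so it cannot be 2-colored; at least 3 colors are needed.
One proper 3-coloring: A=2, B=2, C=1, D=2, E=1, F=3, G=2, H=3, I=2, J=1, K=1. No two adjacent vertices share a color.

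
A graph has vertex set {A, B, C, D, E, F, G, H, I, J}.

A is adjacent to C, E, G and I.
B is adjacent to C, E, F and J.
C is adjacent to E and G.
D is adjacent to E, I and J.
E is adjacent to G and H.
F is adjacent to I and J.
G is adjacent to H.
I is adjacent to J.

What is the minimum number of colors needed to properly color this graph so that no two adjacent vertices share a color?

A, C, E, G form a clique, so at least 4 colors are needed.
4 colors suffice: color red → {E, J}; color blue → {A, B, D, H}; color green → {C, I}; color yellow → {F, G}. No two adjacent vertices share a color.

4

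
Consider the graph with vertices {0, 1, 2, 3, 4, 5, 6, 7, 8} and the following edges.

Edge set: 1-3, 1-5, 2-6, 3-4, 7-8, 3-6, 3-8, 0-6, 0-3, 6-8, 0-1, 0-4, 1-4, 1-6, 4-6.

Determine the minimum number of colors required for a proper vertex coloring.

0, 1, 3, 4, 6 are mutually adjacent (a clique of size 5), so at least 5 colors are needed.
5 colors suffice: color red → {5, 6, 7}; color blue → {1, 2, 8}; color green → {3}; color yellow → {4}; color purple → {0}. Each edge has distinct colors on its endpoints.

5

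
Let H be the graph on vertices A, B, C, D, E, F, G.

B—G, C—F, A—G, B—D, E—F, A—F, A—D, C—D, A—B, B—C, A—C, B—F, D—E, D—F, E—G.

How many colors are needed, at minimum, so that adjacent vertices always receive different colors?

A, B, C, D, F are pairwise adjacent (a clique of size 5), so at least 5 colors are needed.
A valid assignment using 5 colors: A=4, B=1, C=5, D=3, E=1, F=2, G=2. Every edge joins two different colors.

5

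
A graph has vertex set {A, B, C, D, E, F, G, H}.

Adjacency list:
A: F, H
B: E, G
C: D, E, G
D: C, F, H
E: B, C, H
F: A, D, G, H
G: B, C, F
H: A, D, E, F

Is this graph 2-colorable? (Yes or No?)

D, F, H are pairwise adjacent, so at least 3 colors are needed.
So 2 colors are not enough.

No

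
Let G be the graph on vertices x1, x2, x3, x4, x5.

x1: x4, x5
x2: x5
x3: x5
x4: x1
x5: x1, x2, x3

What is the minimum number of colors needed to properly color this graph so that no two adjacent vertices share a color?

x1 and x5 are adjacent, so at least 2 colors are needed.
2 colors suffice: color R → {x4, x5}; color B → {x1, x2, x3}. No two adjacent vertices share a color.

2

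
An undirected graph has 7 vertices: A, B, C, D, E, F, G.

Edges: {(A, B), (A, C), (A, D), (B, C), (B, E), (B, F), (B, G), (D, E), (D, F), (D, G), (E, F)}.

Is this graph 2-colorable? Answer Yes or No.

No

D, E, F are pairwise adjacent, so at least 3 colors are needed.
So 2 colors are not enough.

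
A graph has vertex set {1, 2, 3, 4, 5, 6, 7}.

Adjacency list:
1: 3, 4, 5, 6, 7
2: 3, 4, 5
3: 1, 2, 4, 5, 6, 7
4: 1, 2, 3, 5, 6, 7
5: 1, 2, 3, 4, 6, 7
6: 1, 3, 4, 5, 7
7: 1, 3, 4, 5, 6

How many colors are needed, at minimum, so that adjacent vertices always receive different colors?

6

1, 3, 4, 5, 6, 7 are pairwise adjacent (a clique of size 6), so at least 6 colors are needed.
6 colors suffice: color a → {5}; color b → {4}; color c → {3}; color d → {2, 6}; color e → {7}; color f → {1}. No two adjacent vertices share a color.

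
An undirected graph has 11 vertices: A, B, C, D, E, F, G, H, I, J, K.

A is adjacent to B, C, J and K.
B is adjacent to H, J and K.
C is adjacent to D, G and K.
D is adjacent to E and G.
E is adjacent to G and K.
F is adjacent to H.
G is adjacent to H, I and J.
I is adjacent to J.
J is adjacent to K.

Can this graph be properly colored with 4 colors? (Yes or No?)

The chromatic number is 4. A, B, J, K are pairwise adjacent (a clique of size 4), so at least 4 colors are needed.
4 colors suffice: color 1 → {F, G, K}; color 2 → {C, E, H, J}; color 3 → {B, D, I}; color 4 → {A}.
That is already a proper 4-coloring.

Yes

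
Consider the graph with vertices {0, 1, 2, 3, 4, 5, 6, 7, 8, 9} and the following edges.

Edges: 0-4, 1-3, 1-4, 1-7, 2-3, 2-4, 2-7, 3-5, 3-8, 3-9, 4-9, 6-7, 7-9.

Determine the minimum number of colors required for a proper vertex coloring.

3 and 9 are adjacent, so at least 2 colors are needed.
2 colors suffice: color red → {3, 4, 7}; color blue → {0, 1, 2, 5, 6, 8, 9}. No two adjacent vertices share a color.

2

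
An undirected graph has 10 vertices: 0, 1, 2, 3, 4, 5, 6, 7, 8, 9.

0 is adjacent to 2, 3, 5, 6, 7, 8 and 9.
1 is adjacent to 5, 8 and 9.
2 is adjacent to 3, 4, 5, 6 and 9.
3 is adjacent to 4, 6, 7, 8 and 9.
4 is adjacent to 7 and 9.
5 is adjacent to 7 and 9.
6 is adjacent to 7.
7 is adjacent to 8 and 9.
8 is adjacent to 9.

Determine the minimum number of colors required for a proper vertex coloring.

0, 3, 7, 8, 9 are pairwise adjacent (a clique of size 5), so at least 5 colors are needed.
A valid assignment using 5 colors: 0=blue, 1=blue, 2=green, 3=yellow, 4=blue, 5=yellow, 6=red, 7=green, 8=purple, 9=red. No two adjacent vertices share a color.

5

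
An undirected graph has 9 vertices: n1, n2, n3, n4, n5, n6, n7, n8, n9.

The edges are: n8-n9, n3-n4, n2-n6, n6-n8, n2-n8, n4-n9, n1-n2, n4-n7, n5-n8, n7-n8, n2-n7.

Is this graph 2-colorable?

n2, n6, n8 form a triangle, so at least 3 colors are needed.
So 2 colors are not enough.

No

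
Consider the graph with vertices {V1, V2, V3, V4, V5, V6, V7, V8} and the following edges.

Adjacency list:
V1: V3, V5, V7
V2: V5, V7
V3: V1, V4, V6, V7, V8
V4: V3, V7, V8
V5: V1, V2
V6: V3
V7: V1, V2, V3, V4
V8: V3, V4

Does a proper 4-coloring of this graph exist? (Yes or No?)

The chromatic number is 3. V3, V4, V8 are pairwise adjacent, so at least 3 colors are needed.
3 colors suffice: color 1 → {V2, V3}; color 2 → {V5, V6, V7, V8}; color 3 → {V1, V4}.
Since 4 ≥ 3, a proper 4-coloring certainly exists.

Yes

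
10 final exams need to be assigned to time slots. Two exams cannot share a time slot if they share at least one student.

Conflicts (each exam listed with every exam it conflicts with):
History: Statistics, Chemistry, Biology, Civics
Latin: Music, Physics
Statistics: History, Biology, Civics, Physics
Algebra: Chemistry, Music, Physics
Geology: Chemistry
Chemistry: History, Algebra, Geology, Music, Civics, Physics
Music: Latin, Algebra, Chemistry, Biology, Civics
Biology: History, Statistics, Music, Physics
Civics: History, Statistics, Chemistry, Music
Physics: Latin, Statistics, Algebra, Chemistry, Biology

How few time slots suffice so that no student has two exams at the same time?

Algebra, Chemistry, Physics are mutually in conflict, so at least 3 time slots are needed.
3 time slots suffice: time slot 1 → {Latin, Statistics, Chemistry}; time slot 2 → {History, Geology, Music, Physics}; time slot 3 → {Algebra, Biology, Civics}. Every pair that conflicts lands in different time slots.

3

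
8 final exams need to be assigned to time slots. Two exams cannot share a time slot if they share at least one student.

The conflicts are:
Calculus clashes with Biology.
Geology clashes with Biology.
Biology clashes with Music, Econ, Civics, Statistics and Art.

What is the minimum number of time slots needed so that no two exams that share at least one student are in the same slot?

2

Biology and Music conflict, so at least 2 time slots are needed.
2 time slots suffice: time slot 1 → {Biology}; time slot 2 → {Calculus, Geology, Music, Econ, Civics, Statistics, Art}. No two conflicting exams share a time slot.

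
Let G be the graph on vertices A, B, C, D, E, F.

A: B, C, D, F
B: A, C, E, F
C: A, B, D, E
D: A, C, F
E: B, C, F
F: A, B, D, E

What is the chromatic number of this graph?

3

B, C, E are pairwise adjacent, so at least 3 colors are needed.
3 colors suffice: color 1 → {C, F}; color 2 → {A, E}; color 3 → {B, D}. Every edge joins two different colors.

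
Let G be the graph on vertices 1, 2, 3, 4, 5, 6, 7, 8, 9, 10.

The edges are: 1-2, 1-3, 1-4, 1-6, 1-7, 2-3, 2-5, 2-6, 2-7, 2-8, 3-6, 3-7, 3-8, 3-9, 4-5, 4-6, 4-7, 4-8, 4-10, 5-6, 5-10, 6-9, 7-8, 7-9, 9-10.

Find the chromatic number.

4

2, 3, 7, 8 form a clique, so at least 4 colors are needed.
A valid assignment using 4 colors: 1=d, 2=a, 3=b, 4=a, 5=b, 6=c, 7=c, 8=d, 9=a, 10=c. Every edge joins two different colors.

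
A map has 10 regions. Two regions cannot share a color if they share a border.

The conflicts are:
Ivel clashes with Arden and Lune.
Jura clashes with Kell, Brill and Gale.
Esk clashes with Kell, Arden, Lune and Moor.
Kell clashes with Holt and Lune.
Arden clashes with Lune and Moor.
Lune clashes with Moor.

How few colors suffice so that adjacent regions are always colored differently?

Esk, Arden, Lune, Moor are mutually in conflict, so at least 4 colors are needed.
4 colors suffice: color 1 → {Jura, Holt, Lune}; color 2 → {Kell, Arden, Brill, Gale}; color 3 → {Ivel, Esk}; color 4 → {Moor}. Every pair that conflicts lands in different colors.

4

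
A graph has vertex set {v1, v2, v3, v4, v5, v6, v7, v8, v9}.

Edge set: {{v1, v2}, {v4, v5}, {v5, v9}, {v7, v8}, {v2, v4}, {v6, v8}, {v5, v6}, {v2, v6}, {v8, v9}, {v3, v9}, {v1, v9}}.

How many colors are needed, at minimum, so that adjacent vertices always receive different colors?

The cycle v5-v6-v2-v1-v9-v5 has odd length 5, so it cannot be 2-colored; at least 3 colors are needed.
A valid assignment using 3 colors: v1=2, v2=1, v3=2, v4=3, v5=2, v6=3, v7=1, v8=2, v9=1. Every edge joins two different colors.

3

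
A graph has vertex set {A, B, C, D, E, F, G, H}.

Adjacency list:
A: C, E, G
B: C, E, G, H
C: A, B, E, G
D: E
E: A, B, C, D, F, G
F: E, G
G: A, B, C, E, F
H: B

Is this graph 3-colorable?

B, C, E, G are pairwise adjacent (a clique of size 4), so at least 4 colors are needed.
So 3 colors are not enough.

No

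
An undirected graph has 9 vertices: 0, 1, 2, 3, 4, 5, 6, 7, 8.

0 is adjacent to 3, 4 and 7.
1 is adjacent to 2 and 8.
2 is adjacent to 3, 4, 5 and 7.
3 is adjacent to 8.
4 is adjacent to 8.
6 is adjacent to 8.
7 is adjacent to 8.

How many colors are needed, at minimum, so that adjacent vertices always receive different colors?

2

0 and 4 are adjacent, so at least 2 colors are needed.
2 colors suffice: 0=a, 1=b, 2=a, 3=b, 4=b, 5=b, 6=b, 7=b, 8=a. Each edge has distinct colors on its endpoints.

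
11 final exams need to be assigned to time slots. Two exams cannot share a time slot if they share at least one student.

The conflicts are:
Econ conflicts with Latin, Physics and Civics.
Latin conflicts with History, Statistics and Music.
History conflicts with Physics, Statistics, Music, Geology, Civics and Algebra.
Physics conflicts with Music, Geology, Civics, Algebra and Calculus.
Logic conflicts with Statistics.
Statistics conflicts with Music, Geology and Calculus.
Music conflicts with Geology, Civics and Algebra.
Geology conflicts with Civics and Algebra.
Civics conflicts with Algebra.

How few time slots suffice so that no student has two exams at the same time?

6

History, Physics, Music, Geology, Civics, Algebra all conflict with each other, so at least 6 time slots are needed.
A valid assignment using 6 time slots: Econ=2, Latin=4, History=2, Physics=1, Logic=2, Statistics=1, Music=3, Geology=5, Civics=4, Algebra=6, Calculus=2. Every pair that conflicts lands in different time slots.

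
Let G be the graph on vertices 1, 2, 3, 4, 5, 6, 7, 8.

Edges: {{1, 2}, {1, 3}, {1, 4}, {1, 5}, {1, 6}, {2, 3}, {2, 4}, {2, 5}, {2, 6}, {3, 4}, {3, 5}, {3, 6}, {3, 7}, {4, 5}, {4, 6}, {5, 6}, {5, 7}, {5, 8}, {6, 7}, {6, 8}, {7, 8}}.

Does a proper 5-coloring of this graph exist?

1, 2, 3, 4, 5, 6 form a clique, so at least 6 colors are needed.
So 5 colors are not enough.

No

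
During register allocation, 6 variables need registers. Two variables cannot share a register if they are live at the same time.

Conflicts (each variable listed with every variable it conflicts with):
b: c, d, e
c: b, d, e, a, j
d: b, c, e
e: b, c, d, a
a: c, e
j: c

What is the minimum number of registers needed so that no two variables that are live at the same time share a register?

4

b, c, d, e all conflict with each other, so at least 4 registers are needed.
Using 4 registers: b=4, c=1, d=3, e=2, a=3, j=2. No two conflicting variables share a register.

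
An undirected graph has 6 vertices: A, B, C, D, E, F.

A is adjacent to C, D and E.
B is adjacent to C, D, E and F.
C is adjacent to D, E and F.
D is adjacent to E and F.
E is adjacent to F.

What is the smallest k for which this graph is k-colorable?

5

B, C, D, E, F are pairwise adjacent (a clique of size 5), so at least 5 colors are needed.
5 colors suffice: color 1 → {D}; color 2 → {E}; color 3 → {C}; color 4 → {A, F}; color 5 → {B}. Every edge joins two different colors.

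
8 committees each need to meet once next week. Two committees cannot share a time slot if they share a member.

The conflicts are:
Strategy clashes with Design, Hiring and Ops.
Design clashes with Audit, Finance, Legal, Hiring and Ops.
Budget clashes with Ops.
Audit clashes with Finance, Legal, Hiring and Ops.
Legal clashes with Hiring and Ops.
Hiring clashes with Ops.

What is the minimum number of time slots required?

5

Design, Audit, Legal, Hiring, Ops pairwise conflict, so at least 5 time slots are needed.
Using 5 time slots: Strategy=3, Design=2, Budget=2, Audit=3, Finance=1, Legal=5, Hiring=4, Ops=1. Every pair that conflicts lands in different time slots.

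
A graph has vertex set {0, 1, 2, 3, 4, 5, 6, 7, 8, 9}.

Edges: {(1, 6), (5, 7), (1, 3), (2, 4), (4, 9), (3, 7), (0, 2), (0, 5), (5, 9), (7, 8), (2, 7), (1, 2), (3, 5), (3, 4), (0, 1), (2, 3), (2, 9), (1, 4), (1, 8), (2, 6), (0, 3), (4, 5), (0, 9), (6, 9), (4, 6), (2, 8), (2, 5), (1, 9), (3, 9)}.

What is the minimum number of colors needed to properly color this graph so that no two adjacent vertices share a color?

5

1, 2, 4, 6, 9 are pairwise adjacent (a clique of size 5), so at least 5 colors are needed.
One proper 5-coloring: 0=purple, 1=blue, 2=red, 3=yellow, 4=purple, 5=blue, 6=yellow, 7=green, 8=yellow, 9=green. Each edge has distinct colors on its endpoints.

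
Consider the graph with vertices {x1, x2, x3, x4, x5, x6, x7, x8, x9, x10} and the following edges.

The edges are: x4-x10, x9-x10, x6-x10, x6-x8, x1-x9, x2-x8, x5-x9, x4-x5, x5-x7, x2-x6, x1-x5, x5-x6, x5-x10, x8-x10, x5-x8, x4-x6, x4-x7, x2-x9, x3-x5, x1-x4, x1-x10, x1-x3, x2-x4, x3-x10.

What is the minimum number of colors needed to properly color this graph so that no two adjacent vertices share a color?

x1, x4, x5, x10 are mutually adjacent (a clique of size 4), so at least 4 colors are needed.
4 colors suffice: color 1 → {x2, x5}; color 2 → {x7, x10}; color 3 → {x3, x4, x8, x9}; color 4 → {x1, x6}. No two adjacent vertices share a color.

4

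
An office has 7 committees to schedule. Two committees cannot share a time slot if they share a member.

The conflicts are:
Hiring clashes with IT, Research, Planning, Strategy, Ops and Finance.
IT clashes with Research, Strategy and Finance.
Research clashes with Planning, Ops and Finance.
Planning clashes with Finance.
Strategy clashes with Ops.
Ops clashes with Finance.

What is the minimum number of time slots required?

Hiring, Research, Ops, Finance all conflict with each other, so at least 4 time slots are needed.
4 time slots suffice: time slot 1 → {Hiring}; time slot 2 → {Strategy, Finance}; time slot 3 → {Research}; time slot 4 → {IT, Planning, Ops}. Each listed conflict is separated.

4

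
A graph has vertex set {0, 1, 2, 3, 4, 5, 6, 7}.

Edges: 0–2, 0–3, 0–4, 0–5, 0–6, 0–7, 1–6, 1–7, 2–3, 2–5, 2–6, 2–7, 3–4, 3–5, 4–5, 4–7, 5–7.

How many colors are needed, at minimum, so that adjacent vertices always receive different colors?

0, 2, 3, 5 are pairwise adjacent (a clique of size 4), so at least 4 colors are needed.
One proper 4-coloring: 0=red, 1=red, 2=blue, 3=green, 4=blue, 5=yellow, 6=green, 7=green. Every edge joins two different colors.

4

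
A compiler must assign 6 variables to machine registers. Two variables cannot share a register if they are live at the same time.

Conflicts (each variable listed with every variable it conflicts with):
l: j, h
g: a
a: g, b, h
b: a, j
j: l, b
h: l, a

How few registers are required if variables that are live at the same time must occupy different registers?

3

The cycle l-h-a-b-j-l has odd length 5, so it cannot be 2-colored; at least 3 registers are needed.
A valid assignment using 3 registers: l=1, g=2, a=1, b=2, j=3, h=2. No two conflicting variables share a register.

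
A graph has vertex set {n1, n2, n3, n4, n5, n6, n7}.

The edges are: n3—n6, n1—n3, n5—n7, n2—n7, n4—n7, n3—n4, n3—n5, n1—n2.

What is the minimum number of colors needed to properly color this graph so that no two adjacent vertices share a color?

The cycle n7-n4-n3-n1-n2-n7 has odd length 5, so it cannot be 2-colored; at least 3 colors are needed.
3 colors suffice: color 1 → {n3, n7}; color 2 → {n2, n4, n5, n6}; color 3 → {n1}. Each edge has distinct colors on its endpoints.

3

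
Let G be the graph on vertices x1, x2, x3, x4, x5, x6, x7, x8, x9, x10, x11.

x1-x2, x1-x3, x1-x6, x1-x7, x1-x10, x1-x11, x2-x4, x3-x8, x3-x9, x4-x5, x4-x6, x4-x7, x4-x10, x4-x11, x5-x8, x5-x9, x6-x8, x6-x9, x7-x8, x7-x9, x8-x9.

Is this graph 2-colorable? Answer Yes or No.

x6, x8, x9 form a triangle, so at least 3 colors are needed.
So 2 colors are not enough.

No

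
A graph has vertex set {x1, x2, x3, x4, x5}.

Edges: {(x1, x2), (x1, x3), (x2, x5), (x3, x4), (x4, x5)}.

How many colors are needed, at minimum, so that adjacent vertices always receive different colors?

3

The cycle x4-x3-x1-x2-x5-x4 has odd length 5, so it cannot be 2-colored; at least 3 colors are needed.
3 colors suffice: color 1 → {x1, x4}; color 2 → {x2, x3}; color 3 → {x5}. Each edge has distinct colors on its endpoints.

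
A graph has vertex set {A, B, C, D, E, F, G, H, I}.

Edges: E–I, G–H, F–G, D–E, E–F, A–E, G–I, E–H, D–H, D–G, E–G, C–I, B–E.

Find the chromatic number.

4

D, E, G, H are mutually adjacent (a clique of size 4), so at least 4 colors are needed.
4 colors suffice: color red → {C, E}; color blue → {A, B, G}; color green → {D, F, I}; color yellow → {H}. Every edge joins two different colors.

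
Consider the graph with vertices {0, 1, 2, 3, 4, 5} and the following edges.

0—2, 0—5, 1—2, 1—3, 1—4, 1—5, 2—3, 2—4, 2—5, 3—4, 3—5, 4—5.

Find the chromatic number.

1, 2, 3, 4, 5 form a clique, so at least 5 colors are needed.
5 colors suffice: color a → {2}; color b → {5}; color c → {0, 3}; color d → {1}; color e → {4}. Each edge has distinct colors on its endpoints.

5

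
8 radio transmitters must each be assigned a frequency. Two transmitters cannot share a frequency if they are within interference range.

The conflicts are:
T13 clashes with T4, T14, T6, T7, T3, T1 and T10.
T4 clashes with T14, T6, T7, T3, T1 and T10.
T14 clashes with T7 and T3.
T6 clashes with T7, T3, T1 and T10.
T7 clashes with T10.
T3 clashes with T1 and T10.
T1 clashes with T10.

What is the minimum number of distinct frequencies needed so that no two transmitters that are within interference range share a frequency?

6

T13, T4, T6, T3, T1, T10 pairwise conflict, so at least 6 frequencies are needed.
6 frequencies suffice: T13=2, T4=1, T14=3, T6=3, T7=4, T3=4, T1=6, T10=5. No two conflicting transmitters share a frequency.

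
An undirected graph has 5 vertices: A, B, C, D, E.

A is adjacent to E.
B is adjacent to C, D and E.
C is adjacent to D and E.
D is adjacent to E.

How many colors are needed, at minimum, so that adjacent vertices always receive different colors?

B, C, D, E form a clique, so at least 4 colors are needed.
4 colors suffice: color 1 → {E}; color 2 → {A, B}; color 3 → {C}; color 4 → {D}. No two adjacent vertices share a color.

4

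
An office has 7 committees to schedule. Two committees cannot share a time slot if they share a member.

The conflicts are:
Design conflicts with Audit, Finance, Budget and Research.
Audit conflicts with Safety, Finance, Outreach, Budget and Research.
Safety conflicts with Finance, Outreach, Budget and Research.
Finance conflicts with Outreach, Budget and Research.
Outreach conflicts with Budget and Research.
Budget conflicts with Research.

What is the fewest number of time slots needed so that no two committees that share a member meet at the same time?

6

Audit, Safety, Finance, Outreach, Budget, Research all conflict with each other, so at least 6 time slots are needed.
6 time slots suffice: time slot 1 → {Audit}; time slot 2 → {Research}; time slot 3 → {Finance}; time slot 4 → {Budget}; time slot 5 → {Design, Safety}; time slot 6 → {Outreach}. Every pair that conflicts lands in different time slots.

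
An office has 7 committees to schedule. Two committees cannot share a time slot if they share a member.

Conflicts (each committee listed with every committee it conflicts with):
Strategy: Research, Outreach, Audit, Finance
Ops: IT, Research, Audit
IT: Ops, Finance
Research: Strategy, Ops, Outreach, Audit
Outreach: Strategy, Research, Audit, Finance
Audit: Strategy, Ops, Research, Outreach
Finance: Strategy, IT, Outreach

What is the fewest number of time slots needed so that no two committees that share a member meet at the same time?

Strategy, Research, Outreach, Audit are mutually in conflict, so at least 4 time slots are needed.
4 time slots suffice: Strategy=4, Ops=1, IT=3, Research=3, Outreach=1, Audit=2, Finance=2. Each listed conflict is separated.

4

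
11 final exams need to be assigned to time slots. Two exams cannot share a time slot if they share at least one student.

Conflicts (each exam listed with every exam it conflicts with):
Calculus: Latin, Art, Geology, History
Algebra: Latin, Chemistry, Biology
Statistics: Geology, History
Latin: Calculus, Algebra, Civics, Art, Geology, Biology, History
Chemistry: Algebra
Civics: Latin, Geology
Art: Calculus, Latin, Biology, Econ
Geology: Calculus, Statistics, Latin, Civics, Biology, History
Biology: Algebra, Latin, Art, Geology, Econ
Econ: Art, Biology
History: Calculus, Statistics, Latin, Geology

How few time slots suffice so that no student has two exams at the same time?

4

Calculus, Latin, Geology, History all conflict with each other, so at least 4 time slots are needed.
4 time slots suffice: time slot 1 → {Statistics, Latin, Chemistry, Econ}; time slot 2 → {Algebra, Art, Geology}; time slot 3 → {Civics, Biology, History}; time slot 4 → {Calculus}. Every pair that conflicts lands in different time slots.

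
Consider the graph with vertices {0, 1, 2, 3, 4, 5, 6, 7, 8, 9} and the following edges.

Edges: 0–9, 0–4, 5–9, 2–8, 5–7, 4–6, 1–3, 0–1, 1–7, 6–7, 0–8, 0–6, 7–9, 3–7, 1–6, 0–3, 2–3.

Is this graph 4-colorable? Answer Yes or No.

Yes

The chromatic number is 3. 1, 6, 7 form a triangle, so at least 3 colors are needed.
A valid assignment using 3 colors: 0=red, 1=green, 2=red, 3=blue, 4=green, 5=green, 6=blue, 7=red, 8=blue, 9=blue.
Since 4 ≥ 3, a proper 4-coloring certainly exists.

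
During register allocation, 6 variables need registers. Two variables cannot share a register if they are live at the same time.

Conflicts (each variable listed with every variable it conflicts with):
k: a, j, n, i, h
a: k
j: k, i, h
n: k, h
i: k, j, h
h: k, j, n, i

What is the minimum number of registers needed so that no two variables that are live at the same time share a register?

4

k, j, i, h all conflict with each other, so at least 4 registers are needed.
4 registers suffice: k=1, a=2, j=4, n=3, i=3, h=2. Every pair that conflicts lands in different registers.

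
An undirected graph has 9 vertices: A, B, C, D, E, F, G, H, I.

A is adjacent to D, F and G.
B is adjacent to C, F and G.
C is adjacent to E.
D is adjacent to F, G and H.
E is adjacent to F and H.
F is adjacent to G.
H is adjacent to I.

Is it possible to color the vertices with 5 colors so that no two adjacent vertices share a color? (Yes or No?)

Yes

The chromatic number is 4. A, D, F, G form a clique, so at least 4 colors are needed.
4 colors suffice: color 1 → {C, F, H}; color 2 → {E, G, I}; color 3 → {B, D}; color 4 → {A}.
Since 5 ≥ 4, a proper 5-coloring certainly exists.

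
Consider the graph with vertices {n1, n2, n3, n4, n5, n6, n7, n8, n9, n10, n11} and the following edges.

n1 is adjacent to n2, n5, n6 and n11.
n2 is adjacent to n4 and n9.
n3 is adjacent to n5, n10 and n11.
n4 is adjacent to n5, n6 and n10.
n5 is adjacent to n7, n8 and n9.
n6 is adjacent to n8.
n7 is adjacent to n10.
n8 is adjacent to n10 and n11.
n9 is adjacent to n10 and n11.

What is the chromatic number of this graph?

2

n1 and n6 are adjacent, so at least 2 colors are needed.
2 colors suffice: color R → {n2, n5, n6, n10, n11}; color B → {n1, n3, n4, n7, n8, n9}. No two adjacent vertices share a color.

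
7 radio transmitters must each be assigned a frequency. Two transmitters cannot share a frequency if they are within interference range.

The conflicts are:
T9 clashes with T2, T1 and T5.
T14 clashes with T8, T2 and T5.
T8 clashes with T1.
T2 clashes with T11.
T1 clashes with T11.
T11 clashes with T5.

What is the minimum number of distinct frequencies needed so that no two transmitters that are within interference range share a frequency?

3

The cycle T8-T1-T9-T2-T14-T8 has odd length 5, so it cannot be 2-colored; at least 3 frequencies are needed.
A valid assignment using 3 frequencies: T9=1, T14=1, T8=3, T2=2, T1=2, T11=1, T5=2. Each listed conflict is separated.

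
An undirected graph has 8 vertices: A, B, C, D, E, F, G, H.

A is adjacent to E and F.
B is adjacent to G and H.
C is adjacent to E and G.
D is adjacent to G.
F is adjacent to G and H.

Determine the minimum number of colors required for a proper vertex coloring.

The cycle A-F-G-C-E-A has odd length 5, so it cannot be 2-colored; at least 3 colors are needed.
3 colors suffice: color red → {E, G, H}; color blue → {B, C, D, F}; color green → {A}. Each edge has distinct colors on its endpoints.

3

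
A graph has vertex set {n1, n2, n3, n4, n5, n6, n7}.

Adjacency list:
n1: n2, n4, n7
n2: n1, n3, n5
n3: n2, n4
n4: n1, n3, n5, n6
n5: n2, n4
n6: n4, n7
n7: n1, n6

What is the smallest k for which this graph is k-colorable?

n6 and n7 are adjacent, so at least 2 colors are needed.
One proper 2-coloring: n1=blue, n2=red, n3=blue, n4=red, n5=blue, n6=blue, n7=red. No two adjacent vertices share a color.

2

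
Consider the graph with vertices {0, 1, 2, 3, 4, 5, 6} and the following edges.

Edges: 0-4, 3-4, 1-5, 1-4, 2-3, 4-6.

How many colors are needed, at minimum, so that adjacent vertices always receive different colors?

2

4 and 6 are adjacent, so at least 2 colors are needed.
A valid assignment using 2 colors: 0=b, 1=b, 2=a, 3=b, 4=a, 5=a, 6=b. No two adjacent vertices share a color.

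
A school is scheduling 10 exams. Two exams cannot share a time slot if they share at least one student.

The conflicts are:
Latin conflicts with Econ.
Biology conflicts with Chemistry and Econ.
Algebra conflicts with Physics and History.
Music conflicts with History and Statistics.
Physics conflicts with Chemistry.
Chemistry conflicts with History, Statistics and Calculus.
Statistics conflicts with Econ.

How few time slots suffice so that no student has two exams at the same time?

2

Chemistry and Calculus conflict, so at least 2 time slots are needed.
2 time slots suffice: Latin=2, Biology=2, Algebra=1, Music=1, Physics=2, Chemistry=1, History=2, Statistics=2, Econ=1, Calculus=2. Each listed conflict is separated.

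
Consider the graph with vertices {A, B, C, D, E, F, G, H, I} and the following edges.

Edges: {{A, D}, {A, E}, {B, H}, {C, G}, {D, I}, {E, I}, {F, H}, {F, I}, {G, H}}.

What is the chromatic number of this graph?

2

C and G are adjacent, so at least 2 colors are needed.
2 colors suffice: A=1, B=2, C=1, D=2, E=2, F=2, G=2, H=1, I=1. Each edge has distinct colors on its endpoints.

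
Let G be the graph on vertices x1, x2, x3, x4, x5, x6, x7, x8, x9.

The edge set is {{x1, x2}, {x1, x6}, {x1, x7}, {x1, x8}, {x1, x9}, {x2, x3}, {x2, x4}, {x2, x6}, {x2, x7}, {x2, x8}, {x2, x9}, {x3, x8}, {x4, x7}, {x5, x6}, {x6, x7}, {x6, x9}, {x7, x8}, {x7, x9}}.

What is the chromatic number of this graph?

5

x1, x2, x6, x7, x9 are mutually adjacent (a clique of size 5), so at least 5 colors are needed.
One proper 5-coloring: x1=4, x2=1, x3=2, x4=3, x5=1, x6=3, x7=2, x8=3, x9=5. No two adjacent vertices share a color.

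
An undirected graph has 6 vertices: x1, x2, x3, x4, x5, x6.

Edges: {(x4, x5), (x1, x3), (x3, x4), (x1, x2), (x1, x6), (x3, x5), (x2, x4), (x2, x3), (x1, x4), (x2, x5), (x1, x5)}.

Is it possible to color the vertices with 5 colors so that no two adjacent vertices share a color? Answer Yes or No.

Yes

The chromatic number is 5. x1, x2, x3, x4, x5 form a clique, so at least 5 colors are needed.
One proper 5-coloring: x1=1, x2=2, x3=5, x4=3, x5=4, x6=2.
That is already a proper 5-coloring.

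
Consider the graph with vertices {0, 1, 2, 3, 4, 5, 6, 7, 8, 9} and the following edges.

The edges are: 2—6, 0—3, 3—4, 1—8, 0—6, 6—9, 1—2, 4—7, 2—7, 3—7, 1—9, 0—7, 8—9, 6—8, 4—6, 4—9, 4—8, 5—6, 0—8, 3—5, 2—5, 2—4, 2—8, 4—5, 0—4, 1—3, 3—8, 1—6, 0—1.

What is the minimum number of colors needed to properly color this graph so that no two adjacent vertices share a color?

2, 4, 5, 6 form a clique, so at least 4 colors are needed.
4 colors suffice: color red → {1, 4}; color blue → {5, 7, 8}; color green → {3, 6}; color yellow → {0, 2, 9}. Every edge joins two different colors.

4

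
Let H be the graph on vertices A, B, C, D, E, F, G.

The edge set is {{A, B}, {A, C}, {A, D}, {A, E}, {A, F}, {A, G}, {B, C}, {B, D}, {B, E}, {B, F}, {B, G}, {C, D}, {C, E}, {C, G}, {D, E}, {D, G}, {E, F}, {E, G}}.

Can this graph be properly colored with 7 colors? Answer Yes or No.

Yes

The chromatic number is 6. A, B, C, D, E, G are mutually adjacent (a clique of size 6), so at least 6 colors are needed.
A valid assignment using 6 colors: A=3, B=1, C=6, D=5, E=2, F=4, G=4.
Since 7 ≥ 6, a proper 7-coloring certainly exists.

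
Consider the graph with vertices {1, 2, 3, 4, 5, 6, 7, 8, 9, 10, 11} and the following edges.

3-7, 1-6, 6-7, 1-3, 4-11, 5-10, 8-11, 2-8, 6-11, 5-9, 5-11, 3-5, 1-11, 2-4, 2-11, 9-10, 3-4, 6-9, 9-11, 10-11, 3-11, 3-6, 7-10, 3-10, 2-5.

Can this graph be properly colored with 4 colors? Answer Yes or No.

Yes

The chromatic number is 4. 5, 9, 10, 11 are pairwise adjacent (a clique of size 4), so at least 4 colors are needed.
4 colors suffice: color a → {7, 11}; color b → {2, 3, 9}; color c → {4, 5, 6, 8}; color d → {1, 10}.
That is already a proper 4-coloring.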